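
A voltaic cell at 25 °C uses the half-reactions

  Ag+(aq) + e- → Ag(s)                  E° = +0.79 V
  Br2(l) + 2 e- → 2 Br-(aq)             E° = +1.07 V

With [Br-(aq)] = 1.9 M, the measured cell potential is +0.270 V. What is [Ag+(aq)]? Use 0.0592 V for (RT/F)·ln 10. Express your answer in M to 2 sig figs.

0.78 M

With Br₂/Br⁻ at the cathode and Ag⁺/Ag at the anode, E°cell = +1.07 − (+0.79) = +0.28 V (n = 2).
Rearranging E = E° − (0.0592/n)·log Q gives log Q = 2(+0.28 − (+0.270))/0.0592 = 0.338.
For Br2(l) + 2 Ag(s) → 2 Br-(aq) + 2 Ag+(aq), the reaction quotient is Q = [Br-(aq)]^2·[Ag+(aq)]^2.
Solving for the unknown gives log [Ag+(aq)] = −0.110, so [Ag+(aq)] ≈ 0.78 M.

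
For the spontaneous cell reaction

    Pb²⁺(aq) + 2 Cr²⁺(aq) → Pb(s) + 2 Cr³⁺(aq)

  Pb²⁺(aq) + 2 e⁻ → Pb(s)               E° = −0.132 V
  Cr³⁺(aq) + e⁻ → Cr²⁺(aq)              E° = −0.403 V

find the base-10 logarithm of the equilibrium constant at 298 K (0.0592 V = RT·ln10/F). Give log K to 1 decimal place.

The Pb²⁺/Pb couple is reduced (cathode); E°cell = −0.132 − (−0.403) = +0.271 V with n = 2.
At equilibrium E = 0, so log K = nE°cell / 0.0592 = (2)(+0.271) / 0.0592 = 9.2.

log K = 9.2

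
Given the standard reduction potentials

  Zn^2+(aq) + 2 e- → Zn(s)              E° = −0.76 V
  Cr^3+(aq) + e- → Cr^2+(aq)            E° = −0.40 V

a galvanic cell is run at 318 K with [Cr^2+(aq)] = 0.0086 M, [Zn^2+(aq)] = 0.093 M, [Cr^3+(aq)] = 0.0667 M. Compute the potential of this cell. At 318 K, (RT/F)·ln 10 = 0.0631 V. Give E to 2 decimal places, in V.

The Cr³⁺/Cr²⁺ couple has the more positive E°, so it is the cathode; Zn²⁺/Zn is the anode.
E°cell = −0.40 − (−0.76) = +0.36 V, with n = 2 electrons transferred.
The balanced reaction is 2 Cr^3+(aq) + Zn(s) → 2 Cr^2+(aq) + Zn^2+(aq), so Q = ([Cr^2+(aq)]^2·[Zn^2+(aq)]) / [Cr^3+(aq)]^2 = 0.00155 and log Q = −2.811.
By the Nernst equation, E = +0.36 − (0.0631/2)·(−2.811) = +0.45 V.

+0.45 V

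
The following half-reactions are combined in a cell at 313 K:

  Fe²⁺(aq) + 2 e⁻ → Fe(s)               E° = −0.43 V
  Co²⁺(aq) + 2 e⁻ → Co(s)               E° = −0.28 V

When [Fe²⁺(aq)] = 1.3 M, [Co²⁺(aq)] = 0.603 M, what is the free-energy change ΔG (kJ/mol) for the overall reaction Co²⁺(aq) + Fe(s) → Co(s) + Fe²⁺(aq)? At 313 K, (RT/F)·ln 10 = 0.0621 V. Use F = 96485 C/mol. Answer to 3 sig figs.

−26.9 kJ/mol

The standard cell potential is −0.28 − (−0.43) = +0.15 V, with n = 2 electrons in the balanced equation.
Here Q = [Fe²⁺(aq)] / [Co²⁺(aq)] = 2.16 (log Q = 0.334), giving E = +0.15 − (0.0621/2)·(0.334) = +0.1396 V.
Finally ΔG = −nFE = −(2)(96485 C/mol)(+0.1396 V) = −26.9 kJ/mol.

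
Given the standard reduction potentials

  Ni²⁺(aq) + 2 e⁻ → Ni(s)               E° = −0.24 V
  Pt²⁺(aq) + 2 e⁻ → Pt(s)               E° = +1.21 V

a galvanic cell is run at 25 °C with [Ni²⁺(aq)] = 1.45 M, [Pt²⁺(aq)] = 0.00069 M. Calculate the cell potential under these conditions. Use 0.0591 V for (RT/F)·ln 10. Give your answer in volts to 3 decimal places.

+1.352 V

Since E°(Pt²⁺/Pt) > E°(Ni²⁺/Ni), Pt²⁺/Pt serves as the cathode.
E°cell = +1.21 − (−0.24) = +1.45 V, with n = 2 electrons transferred.
The balanced reaction is Pt²⁺(aq) + Ni(s) → Pt(s) + Ni²⁺(aq), so Q = [Ni²⁺(aq)] / [Pt²⁺(aq)] = 2.1×10^3 and log Q = 3.323.
Applying E = E° − (RT ln10/nF)·log Q gives +1.45 − (0.0591/2)(3.323) = +1.352 V.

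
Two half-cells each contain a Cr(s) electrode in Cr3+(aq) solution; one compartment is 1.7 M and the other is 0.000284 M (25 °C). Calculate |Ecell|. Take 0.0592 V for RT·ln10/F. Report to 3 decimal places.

0.075 V

For a concentration cell E°cell = 0, since both electrodes use the same couple.
The compartment with the higher Cr3+(aq) concentration (1.7 M) acts as the cathode; ions are reduced there and produced at the dilute (0.000284 M) anode.
With n = 3, Ecell = −(0.0592/3)·log([dilute]/[conc]) = −(0.0592/3)·log(0.000284/1.7) = +0.075 V.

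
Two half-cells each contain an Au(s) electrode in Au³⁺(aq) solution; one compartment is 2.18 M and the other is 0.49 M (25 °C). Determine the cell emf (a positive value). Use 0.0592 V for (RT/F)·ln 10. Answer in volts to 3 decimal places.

0.013 V

For a concentration cell E°cell = 0, since both electrodes use the same couple.
The compartment with the higher Au³⁺(aq) concentration (2.18 M) acts as the cathode; ions are reduced there and produced at the dilute (0.49 M) anode.
With n = 3, Ecell = −(0.0592/3)·log([dilute]/[conc]) = −(0.0592/3)·log(0.49/2.18) = +0.013 V.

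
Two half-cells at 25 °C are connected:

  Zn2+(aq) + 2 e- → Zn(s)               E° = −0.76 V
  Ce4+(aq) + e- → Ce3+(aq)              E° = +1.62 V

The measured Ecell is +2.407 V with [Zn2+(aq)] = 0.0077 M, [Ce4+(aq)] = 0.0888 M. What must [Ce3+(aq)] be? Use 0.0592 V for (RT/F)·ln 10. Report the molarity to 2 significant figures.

Ce⁴⁺/Ce³⁺ is the cathode (higher E°); E°cell = +1.62 − (−0.76) = +2.38 V with n = 2.
From the Nernst equation, log Q = n(E° − E)/0.0592 = 2·(+2.38 − (+2.407))/0.0592 = −0.912.
Balancing electrons gives 2 Ce4+(aq) + Zn(s) → 2 Ce3+(aq) + Zn2+(aq); thus Q = ([Ce3+(aq)]^2·[Zn2+(aq)]) / [Ce4+(aq)]^2.
Substituting the known concentrations and solving, log [Ce3+(aq)] = −0.451 and [Ce3+(aq)] = 0.35 M.

0.35 M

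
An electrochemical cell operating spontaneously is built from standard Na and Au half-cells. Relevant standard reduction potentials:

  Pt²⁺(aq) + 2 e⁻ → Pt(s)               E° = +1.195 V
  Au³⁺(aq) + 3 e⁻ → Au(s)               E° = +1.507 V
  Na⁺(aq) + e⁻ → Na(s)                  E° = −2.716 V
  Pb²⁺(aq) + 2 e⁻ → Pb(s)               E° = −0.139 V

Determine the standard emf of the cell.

Of the two couples in this cell, the one with the more positive reduction potential is reduced at the cathode: here that is Au³⁺/Au (+1.507 V); Na⁺/Na (−2.716 V) is the anode.
E°cell = E°(cathode) − E°(anode) = +1.507 − (−2.716) = +4.223 V.

+4.223 V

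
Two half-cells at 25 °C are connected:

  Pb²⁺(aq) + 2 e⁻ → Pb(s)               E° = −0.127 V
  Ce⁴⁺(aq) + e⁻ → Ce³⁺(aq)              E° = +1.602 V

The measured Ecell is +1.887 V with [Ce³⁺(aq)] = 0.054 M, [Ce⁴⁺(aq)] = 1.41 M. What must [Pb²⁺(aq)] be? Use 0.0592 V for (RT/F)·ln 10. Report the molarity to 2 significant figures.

0.0031 M

With Ce⁴⁺/Ce³⁺ at the cathode and Pb²⁺/Pb at the anode, E°cell = +1.602 − (−0.127) = +1.729 V (n = 2).
Rearranging E = E° − (0.0592/n)·log Q gives log Q = 2(+1.729 − (+1.887))/0.0592 = −5.338.
Balancing electrons gives 2 Ce⁴⁺(aq) + Pb(s) → 2 Ce³⁺(aq) + Pb²⁺(aq); thus Q = ([Ce³⁺(aq)]^2·[Pb²⁺(aq)]) / [Ce⁴⁺(aq)]^2.
Substituting the known concentrations and solving, log [Pb²⁺(aq)] = −2.504 and [Pb²⁺(aq)] = 0.0031 M.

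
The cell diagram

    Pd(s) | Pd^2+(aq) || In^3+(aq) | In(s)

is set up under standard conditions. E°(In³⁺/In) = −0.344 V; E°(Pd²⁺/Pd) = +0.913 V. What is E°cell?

−1.257 V

By convention the left-hand electrode in cell notation is the anode (oxidation) and the right-hand electrode is the cathode (reduction).
E°cell = E°(right) − E°(left) = −0.344 − (+0.913) = −1.257 V.
The negative sign shows that, as written, the cell would require an external voltage to drive the reaction.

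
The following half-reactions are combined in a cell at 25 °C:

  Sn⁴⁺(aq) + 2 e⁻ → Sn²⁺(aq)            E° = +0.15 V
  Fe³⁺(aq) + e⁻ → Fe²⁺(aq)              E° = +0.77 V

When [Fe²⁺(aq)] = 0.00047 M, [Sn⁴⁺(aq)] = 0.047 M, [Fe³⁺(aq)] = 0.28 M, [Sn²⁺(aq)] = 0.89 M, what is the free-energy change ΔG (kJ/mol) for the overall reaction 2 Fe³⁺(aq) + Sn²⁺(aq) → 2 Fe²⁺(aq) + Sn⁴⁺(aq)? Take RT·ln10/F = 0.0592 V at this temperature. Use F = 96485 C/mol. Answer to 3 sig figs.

With Fe³⁺/Fe²⁺ reduced at the cathode, E°cell = +0.77 − (+0.15) = +0.62 V and n = 2.
Q = ([Fe²⁺(aq)]^2·[Sn⁴⁺(aq)]) / ([Fe³⁺(aq)]^2·[Sn²⁺(aq)]) = 1.49×10^−7, so log Q = −6.827 and E = +0.62 − (0.0592/2)(−6.827) = +0.8221 V.
Finally ΔG = −nFE = −(2)(96485 C/mol)(+0.8221 V) = −159 kJ/mol.

−159 kJ/mol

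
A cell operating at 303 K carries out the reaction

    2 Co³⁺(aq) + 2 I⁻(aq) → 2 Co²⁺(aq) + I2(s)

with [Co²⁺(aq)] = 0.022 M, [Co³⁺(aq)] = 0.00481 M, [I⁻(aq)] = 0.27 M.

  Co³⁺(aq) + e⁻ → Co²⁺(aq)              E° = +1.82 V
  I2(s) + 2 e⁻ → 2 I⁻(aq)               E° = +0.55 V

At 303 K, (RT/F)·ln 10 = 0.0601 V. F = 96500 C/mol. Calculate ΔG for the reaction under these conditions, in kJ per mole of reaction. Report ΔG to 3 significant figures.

E°cell = +1.82 − (+0.55) = +1.27 V; the balanced reaction transfers n = 2 electrons.
The reaction quotient is [Co²⁺(aq)]^2 / ([Co³⁺(aq)]^2·[I⁻(aq)]^2) = 287; by Nernst, E = +1.27 − (0.0601/2)(2.458) = +1.1961 V.
Finally ΔG = −nFE = −(2)(96500 C/mol)(+1.1961 V) = −231 kJ/mol.

−231 kJ/mol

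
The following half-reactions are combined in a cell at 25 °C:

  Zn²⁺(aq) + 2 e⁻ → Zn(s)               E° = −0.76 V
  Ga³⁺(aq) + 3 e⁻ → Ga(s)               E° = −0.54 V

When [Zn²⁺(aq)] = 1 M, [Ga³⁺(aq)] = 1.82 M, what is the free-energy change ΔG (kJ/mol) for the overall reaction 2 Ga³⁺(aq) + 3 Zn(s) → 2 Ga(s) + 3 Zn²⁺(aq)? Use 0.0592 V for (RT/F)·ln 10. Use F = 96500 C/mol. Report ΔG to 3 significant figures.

With Ga³⁺/Ga reduced at the cathode, E°cell = −0.54 − (−0.76) = +0.22 V and n = 6.
Here Q = [Zn²⁺(aq)]^3 / [Ga³⁺(aq)]^2 = 0.302 (log Q = −0.520), giving E = +0.22 − (0.0592/6)·(−0.520) = +0.2251 V.
Finally ΔG = −nFE = −(6)(96500 C/mol)(+0.2251 V) = −130 kJ/mol.

−130 kJ/mol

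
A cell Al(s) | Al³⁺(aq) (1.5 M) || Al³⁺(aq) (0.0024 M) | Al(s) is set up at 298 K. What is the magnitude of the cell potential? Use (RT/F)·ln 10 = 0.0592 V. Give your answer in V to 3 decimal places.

0.055 V

For a concentration cell E°cell = 0, since both electrodes use the same couple.
The compartment with the higher Al³⁺(aq) concentration (1.5 M) acts as the cathode; ions are reduced there and produced at the dilute (0.0024 M) anode.
With n = 3, Ecell = −(0.0592/3)·log([dilute]/[conc]) = −(0.0592/3)·log(0.0024/1.5) = +0.055 V.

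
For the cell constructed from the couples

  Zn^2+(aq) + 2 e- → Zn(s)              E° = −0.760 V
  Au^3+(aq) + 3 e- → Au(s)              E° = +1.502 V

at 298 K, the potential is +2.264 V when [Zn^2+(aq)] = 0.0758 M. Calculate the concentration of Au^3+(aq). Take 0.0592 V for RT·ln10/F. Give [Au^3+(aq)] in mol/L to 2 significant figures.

0.026 M

The Au³⁺/Au couple has the larger reduction potential, so it is the cathode: E°cell = +1.502 − (−0.760) = +2.262 V and n = 6.
Rearranging E = E° − (0.0592/n)·log Q gives log Q = 6(+2.262 − (+2.264))/0.0592 = −0.203.
The balanced reaction is 2 Au^3+(aq) + 3 Zn(s) → 2 Au(s) + 3 Zn^2+(aq), so Q = [Zn^2+(aq)]^3 / [Au^3+(aq)]^2.
Solving for the unknown gives log [Au^3+(aq)] = −1.579, so [Au^3+(aq)] ≈ 0.026 M.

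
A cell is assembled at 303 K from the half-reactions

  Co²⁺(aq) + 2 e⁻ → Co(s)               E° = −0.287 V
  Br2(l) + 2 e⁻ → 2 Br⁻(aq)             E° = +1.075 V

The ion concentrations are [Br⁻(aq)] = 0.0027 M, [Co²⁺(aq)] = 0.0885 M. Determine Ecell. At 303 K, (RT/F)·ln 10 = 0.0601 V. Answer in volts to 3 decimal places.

+1.548 V

The Br₂/Br⁻ couple has the more positive E°, so it is the cathode; Co²⁺/Co is the anode.
E°cell = +1.075 − (−0.287) = +1.362 V, with n = 2 electrons transferred.
Balancing gives Br2(l) + Co(s) → 2 Br⁻(aq) + Co²⁺(aq); hence Q = [Br⁻(aq)]^2·[Co²⁺(aq)] = 6.45×10^−7 (log Q = −6.190).
E = E° − (0.0601/n)·log Q = +1.362 − (0.0601/2)(−6.190) = +1.548 V.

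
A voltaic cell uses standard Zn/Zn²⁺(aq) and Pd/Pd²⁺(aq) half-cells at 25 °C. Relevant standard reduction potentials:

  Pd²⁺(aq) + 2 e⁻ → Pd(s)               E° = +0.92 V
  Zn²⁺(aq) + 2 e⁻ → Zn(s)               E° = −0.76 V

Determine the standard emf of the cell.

The Pd²⁺/Pd couple has the higher E°, so Pd ion is reduced (cathode) and Zn is oxidized (anode).
E°cell = E°(cathode) − E°(anode) = +0.92 − (−0.76) = +1.68 V.

+1.68 V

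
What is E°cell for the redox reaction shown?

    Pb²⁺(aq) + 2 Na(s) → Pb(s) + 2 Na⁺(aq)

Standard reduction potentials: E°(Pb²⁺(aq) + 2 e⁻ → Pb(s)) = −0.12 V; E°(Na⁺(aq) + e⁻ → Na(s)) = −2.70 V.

Pb²⁺(aq) gains electrons, so the Pb²⁺/Pb couple is the cathode; the Na⁺/Na couple is the anode.
E°cell = E°(cathode) − E°(anode) = −0.12 − (−2.70) = +2.58 V.

+2.58 V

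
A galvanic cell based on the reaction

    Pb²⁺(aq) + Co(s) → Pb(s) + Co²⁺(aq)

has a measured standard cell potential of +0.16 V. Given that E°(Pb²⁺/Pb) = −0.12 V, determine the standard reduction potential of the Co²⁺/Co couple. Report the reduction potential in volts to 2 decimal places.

In the reaction as written the Pb²⁺/Pb couple is reduced (cathode) and Co²⁺/Co is oxidized (anode), so E°cell = E°(Pb²⁺/Pb) − E°(Co²⁺/Co).
E°(Co²⁺/Co) = E°(cathode) − E°cell = −0.12 − (+0.16) = −0.28 V.

−0.28 V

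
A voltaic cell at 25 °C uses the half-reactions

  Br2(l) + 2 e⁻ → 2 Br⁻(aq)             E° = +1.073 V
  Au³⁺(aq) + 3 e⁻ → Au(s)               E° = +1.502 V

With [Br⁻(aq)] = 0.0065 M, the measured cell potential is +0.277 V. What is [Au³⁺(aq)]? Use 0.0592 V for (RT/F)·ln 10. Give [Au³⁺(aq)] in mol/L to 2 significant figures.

0.072 M

The Au³⁺/Au couple has the larger reduction potential, so it is the cathode: E°cell = +1.502 − (+1.073) = +0.429 V and n = 6.
Rearranging E = E° − (0.0592/n)·log Q gives log Q = 6(+0.429 − (+0.277))/0.0592 = 15.405.
Balancing electrons gives 2 Au³⁺(aq) + 6 Br⁻(aq) → 2 Au(s) + 3 Br2(l); thus Q = 1 / ([Au³⁺(aq)]^2·[Br⁻(aq)]^6).
Substituting the known concentrations and solving, log [Au³⁺(aq)] = −1.141 and [Au³⁺(aq)] = 0.072 M.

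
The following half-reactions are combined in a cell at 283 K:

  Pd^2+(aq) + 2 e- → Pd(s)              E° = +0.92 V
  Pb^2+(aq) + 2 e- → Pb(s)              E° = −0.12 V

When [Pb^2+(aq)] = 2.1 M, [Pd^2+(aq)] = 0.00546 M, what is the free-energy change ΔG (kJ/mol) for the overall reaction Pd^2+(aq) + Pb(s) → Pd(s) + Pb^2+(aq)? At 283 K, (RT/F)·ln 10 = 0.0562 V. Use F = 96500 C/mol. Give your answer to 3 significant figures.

−187 kJ/mol

With Pd²⁺/Pd reduced at the cathode, E°cell = +0.92 − (−0.12) = +1.04 V and n = 2.
The reaction quotient is [Pb^2+(aq)] / [Pd^2+(aq)] = 385; by Nernst, E = +1.04 − (0.0562/2)(2.585) = +0.9674 V.
Then ΔG = −nFE = −2 × 96500 × +0.9674 J/mol = −187 kJ/mol.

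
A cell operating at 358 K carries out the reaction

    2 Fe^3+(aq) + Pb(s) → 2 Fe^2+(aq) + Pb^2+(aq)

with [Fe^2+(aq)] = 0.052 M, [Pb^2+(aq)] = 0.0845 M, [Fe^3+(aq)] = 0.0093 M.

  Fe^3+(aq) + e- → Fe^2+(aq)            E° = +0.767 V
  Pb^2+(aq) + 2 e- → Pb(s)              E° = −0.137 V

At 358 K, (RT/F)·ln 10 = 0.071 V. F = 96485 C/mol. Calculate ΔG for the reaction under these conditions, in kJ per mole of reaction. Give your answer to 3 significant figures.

−172 kJ/mol

E°cell = +0.767 − (−0.137) = +0.904 V; the balanced reaction transfers n = 2 electrons.
The reaction quotient is ([Fe^2+(aq)]^2·[Pb^2+(aq)]) / [Fe^3+(aq)]^2 = 2.64; by Nernst, E = +0.904 − (0.071/2)(0.422) = +0.8890 V.
ΔG = −nFE = −(2)(96485)(+0.8890) J/mol = −172 kJ/mol.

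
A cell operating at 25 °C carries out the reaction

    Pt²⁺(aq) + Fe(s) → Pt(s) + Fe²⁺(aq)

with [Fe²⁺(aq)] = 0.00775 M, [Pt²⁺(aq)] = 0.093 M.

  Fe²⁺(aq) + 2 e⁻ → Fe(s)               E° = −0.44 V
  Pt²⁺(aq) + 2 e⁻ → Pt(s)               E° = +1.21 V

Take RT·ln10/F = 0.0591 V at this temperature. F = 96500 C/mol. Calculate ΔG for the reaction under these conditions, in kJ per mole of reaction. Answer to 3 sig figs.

−325 kJ/mol

E°cell = +1.21 − (−0.44) = +1.65 V; the balanced reaction transfers n = 2 electrons.
Here Q = [Fe²⁺(aq)] / [Pt²⁺(aq)] = 0.0833 (log Q = −1.079), giving E = +1.65 − (0.0591/2)·(−1.079) = +1.6819 V.
Then ΔG = −nFE = −2 × 96500 × +1.6819 J/mol = −325 kJ/mol.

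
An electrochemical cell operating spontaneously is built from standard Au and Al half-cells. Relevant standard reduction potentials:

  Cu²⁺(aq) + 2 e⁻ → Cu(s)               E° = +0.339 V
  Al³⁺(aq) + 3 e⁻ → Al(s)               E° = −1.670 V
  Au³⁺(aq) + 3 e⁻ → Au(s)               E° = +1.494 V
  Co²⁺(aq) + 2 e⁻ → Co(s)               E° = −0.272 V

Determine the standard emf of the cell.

+3.164 V

Of the two couples in this cell, the one with the more positive reduction potential is reduced at the cathode: here that is Au³⁺/Au (+1.494 V); Al³⁺/Al (−1.670 V) is the anode.
E°cell = E°(cathode) − E°(anode) = +1.494 − (−1.670) = +3.164 V.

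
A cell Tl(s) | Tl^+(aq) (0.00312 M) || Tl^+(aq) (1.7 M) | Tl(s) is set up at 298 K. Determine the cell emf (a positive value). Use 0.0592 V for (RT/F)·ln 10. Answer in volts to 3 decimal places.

0.162 V

For a concentration cell E°cell = 0, since both electrodes use the same couple.
The compartment with the higher Tl^+(aq) concentration (1.7 M) acts as the cathode; ions are reduced there and produced at the dilute (0.00312 M) anode.
With n = 1, Ecell = −(0.0592/1)·log([dilute]/[conc]) = −(0.0592/1)·log(0.00312/1.7) = +0.162 V.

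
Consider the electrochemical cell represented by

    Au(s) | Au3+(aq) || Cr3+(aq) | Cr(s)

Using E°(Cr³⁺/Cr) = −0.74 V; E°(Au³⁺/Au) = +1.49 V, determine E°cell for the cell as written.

By convention the left-hand electrode in cell notation is the anode (oxidation) and the right-hand electrode is the cathode (reduction).
E°cell = E°(right) − E°(left) = −0.74 − (+1.49) = −2.23 V.
The negative sign shows that, as written, the cell would require an external voltage to drive the reaction.

−2.23 V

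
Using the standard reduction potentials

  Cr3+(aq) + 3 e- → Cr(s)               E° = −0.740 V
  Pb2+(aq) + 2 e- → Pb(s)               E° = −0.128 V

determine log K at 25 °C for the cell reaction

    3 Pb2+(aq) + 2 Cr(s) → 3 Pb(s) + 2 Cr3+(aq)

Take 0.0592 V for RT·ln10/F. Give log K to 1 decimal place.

log K = 62.0

The Pb²⁺/Pb couple is reduced (cathode); E°cell = −0.128 − (−0.740) = +0.612 V with n = 6.
At equilibrium E = 0, so log K = nE°cell / 0.0592 = (6)(+0.612) / 0.0592 = 62.0.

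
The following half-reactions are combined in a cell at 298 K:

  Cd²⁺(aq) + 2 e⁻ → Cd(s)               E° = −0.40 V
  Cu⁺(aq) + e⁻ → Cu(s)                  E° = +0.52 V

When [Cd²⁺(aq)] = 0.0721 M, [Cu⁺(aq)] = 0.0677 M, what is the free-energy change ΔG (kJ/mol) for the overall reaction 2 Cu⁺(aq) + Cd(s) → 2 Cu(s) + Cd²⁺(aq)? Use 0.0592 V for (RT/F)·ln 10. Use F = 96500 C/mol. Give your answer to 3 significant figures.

The standard cell potential is +0.52 − (−0.40) = +0.92 V, with n = 2 electrons in the balanced equation.
The reaction quotient is [Cd²⁺(aq)] / [Cu⁺(aq)]^2 = 15.7; by Nernst, E = +0.92 − (0.0592/2)(1.197) = +0.8846 V.
ΔG = −nFE = −(2)(96500)(+0.8846) J/mol = −171 kJ/mol.

−171 kJ/mol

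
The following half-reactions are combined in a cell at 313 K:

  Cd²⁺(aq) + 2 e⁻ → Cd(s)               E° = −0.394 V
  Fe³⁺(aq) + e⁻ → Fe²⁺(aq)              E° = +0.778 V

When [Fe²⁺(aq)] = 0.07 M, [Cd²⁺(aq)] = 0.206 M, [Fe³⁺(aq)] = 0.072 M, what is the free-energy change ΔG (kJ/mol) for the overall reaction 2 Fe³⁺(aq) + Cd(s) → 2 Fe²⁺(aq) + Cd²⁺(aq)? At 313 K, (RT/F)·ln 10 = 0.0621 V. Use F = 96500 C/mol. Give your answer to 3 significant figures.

The standard cell potential is +0.778 − (−0.394) = +1.172 V, with n = 2 electrons in the balanced equation.
Q = ([Fe²⁺(aq)]^2·[Cd²⁺(aq)]) / [Fe³⁺(aq)]^2 = 0.195, so log Q = −0.711 and E = +1.172 − (0.0621/2)(−0.711) = +1.1941 V.
ΔG = −nFE = −(2)(96500)(+1.1941) J/mol = −230 kJ/mol.

−230 kJ/mol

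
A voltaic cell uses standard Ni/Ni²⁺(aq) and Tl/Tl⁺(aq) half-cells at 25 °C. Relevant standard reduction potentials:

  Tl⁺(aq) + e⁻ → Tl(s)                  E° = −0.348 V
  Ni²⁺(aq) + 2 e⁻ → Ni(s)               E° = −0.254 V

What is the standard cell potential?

The Ni²⁺/Ni couple has the higher E°, so Ni ion is reduced (cathode) and Tl is oxidized (anode).
E°cell = E°(cathode) − E°(anode) = −0.254 − (−0.348) = +0.094 V.

+0.094 V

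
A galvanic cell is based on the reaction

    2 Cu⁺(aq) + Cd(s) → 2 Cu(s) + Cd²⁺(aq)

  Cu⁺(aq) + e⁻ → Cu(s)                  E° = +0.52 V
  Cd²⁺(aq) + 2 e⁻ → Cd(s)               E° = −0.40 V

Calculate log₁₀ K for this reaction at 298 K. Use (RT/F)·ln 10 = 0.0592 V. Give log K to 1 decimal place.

log K = 31.1

The Cu⁺/Cu couple is reduced (cathode); E°cell = +0.52 − (−0.40) = +0.92 V with n = 2.
At equilibrium E = 0, so log K = nE°cell / 0.0592 = (2)(+0.92) / 0.0592 = 31.1.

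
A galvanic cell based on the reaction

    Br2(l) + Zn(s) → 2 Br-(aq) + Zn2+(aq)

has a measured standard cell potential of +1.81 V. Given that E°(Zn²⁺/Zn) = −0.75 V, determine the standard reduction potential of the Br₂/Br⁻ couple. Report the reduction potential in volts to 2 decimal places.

In the reaction as written the Br₂/Br⁻ couple is reduced (cathode) and Zn²⁺/Zn is oxidized (anode), so E°cell = E°(Br₂/Br⁻) − E°(Zn²⁺/Zn).
E°(Br₂/Br⁻) = E°cell + E°(anode) = +1.81 + (−0.75) = +1.06 V.

+1.06 V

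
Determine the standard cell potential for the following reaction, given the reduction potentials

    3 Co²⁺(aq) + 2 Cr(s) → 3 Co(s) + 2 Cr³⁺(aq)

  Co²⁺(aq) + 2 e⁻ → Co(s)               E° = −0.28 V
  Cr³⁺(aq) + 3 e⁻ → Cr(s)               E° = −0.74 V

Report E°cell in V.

Co²⁺(aq) gains electrons, so the Co²⁺/Co couple is the cathode; the Cr³⁺/Cr couple is the anode.
E°cell = E°(cathode) − E°(anode) = −0.28 − (−0.74) = +0.46 V.
The positive value indicates the reaction is spontaneous as written.

+0.46 V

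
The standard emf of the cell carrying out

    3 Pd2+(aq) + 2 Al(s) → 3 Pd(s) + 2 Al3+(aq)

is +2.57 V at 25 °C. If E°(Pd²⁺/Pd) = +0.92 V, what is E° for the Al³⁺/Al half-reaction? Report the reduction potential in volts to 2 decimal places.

In the reaction as written the Pd²⁺/Pd couple is reduced (cathode) and Al³⁺/Al is oxidized (anode), so E°cell = E°(Pd²⁺/Pd) − E°(Al³⁺/Al).
E°(Al³⁺/Al) = E°(cathode) − E°cell = +0.92 − (+2.57) = −1.65 V.

−1.65 V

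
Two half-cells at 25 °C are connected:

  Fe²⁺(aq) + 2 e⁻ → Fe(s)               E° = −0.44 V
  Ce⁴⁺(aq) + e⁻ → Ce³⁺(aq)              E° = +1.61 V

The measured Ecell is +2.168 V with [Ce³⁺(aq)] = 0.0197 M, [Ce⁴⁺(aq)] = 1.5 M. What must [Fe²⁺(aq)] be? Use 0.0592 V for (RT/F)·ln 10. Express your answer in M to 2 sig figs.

0.60 M

The Ce⁴⁺/Ce³⁺ couple has the larger reduction potential, so it is the cathode: E°cell = +1.61 − (−0.44) = +2.05 V and n = 2.
From the Nernst equation, log Q = n(E° − E)/0.0592 = 2·(+2.05 − (+2.168))/0.0592 = −3.986.
The balanced reaction is 2 Ce⁴⁺(aq) + Fe(s) → 2 Ce³⁺(aq) + Fe²⁺(aq), so Q = ([Ce³⁺(aq)]^2·[Fe²⁺(aq)]) / [Ce⁴⁺(aq)]^2.
Isolating [Fe²⁺(aq)] in Q = 10^{−3.986} yields log [Fe²⁺(aq)] = −0.223, i.e. 0.60 M.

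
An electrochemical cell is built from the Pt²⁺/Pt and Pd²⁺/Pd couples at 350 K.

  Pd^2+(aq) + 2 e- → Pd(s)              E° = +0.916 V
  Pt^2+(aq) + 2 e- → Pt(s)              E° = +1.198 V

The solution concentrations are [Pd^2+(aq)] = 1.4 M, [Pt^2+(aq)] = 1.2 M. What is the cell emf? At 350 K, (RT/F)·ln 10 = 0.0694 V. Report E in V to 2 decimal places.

Pt²⁺/Pt is reduced (cathode, E° = +1.198 V) and Pd²⁺/Pd is oxidized (anode).
E°cell = +1.198 − (+0.916) = +0.282 V, with n = 2 electrons transferred.
Balancing gives Pt^2+(aq) + Pd(s) → Pt(s) + Pd^2+(aq); hence Q = [Pd^2+(aq)] / [Pt^2+(aq)] = 1.17 (log Q = 0.067).
By the Nernst equation, E = +0.282 − (0.0694/2)·(0.067) = +0.28 V.

+0.28 V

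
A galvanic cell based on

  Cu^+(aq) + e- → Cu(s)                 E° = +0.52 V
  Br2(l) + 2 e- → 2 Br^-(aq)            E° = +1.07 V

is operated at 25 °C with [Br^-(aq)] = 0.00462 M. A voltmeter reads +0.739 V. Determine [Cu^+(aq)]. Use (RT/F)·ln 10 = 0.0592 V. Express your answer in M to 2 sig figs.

With Br₂/Br⁻ at the cathode and Cu⁺/Cu at the anode, E°cell = +1.07 − (+0.52) = +0.55 V (n = 2).
From the Nernst equation, log Q = n(E° − E)/0.0592 = 2·(+0.55 − (+0.739))/0.0592 = −6.385.
Balancing electrons gives Br2(l) + 2 Cu(s) → 2 Br^-(aq) + 2 Cu^+(aq); thus Q = [Br^-(aq)]^2·[Cu^+(aq)]^2.
Isolating [Cu^+(aq)] in Q = 10^{−6.385} yields log [Cu^+(aq)] = −0.857, i.e. 0.14 M.

0.14 M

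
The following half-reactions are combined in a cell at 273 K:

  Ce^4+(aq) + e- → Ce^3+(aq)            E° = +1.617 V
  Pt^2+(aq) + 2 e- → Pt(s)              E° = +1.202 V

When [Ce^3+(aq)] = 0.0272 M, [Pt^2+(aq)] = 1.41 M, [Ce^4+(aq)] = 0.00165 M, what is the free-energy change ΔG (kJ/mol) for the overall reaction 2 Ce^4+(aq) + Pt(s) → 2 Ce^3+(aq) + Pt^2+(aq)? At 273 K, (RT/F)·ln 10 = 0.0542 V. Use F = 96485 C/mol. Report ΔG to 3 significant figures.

−66.6 kJ/mol

With Ce⁴⁺/Ce³⁺ reduced at the cathode, E°cell = +1.617 − (+1.202) = +0.415 V and n = 2.
Here Q = ([Ce^3+(aq)]^2·[Pt^2+(aq)]) / [Ce^4+(aq)]^2 = 383 (log Q = 2.583), giving E = +0.415 − (0.0542/2)·(2.583) = +0.3450 V.
Finally ΔG = −nFE = −(2)(96485 C/mol)(+0.3450 V) = −66.6 kJ/mol.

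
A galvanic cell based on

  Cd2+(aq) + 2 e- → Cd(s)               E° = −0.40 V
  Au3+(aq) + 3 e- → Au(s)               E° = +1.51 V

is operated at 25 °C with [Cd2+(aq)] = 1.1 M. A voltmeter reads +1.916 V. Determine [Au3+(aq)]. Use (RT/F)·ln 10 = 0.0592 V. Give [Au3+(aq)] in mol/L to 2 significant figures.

2.3 M

The Au³⁺/Au couple has the larger reduction potential, so it is the cathode: E°cell = +1.51 − (−0.40) = +1.91 V and n = 6.
From the Nernst equation, log Q = n(E° − E)/0.0592 = 6·(+1.91 − (+1.916))/0.0592 = −0.608.
Balancing electrons gives 2 Au3+(aq) + 3 Cd(s) → 2 Au(s) + 3 Cd2+(aq); thus Q = [Cd2+(aq)]^3 / [Au3+(aq)]^2.
Isolating [Au3+(aq)] in Q = 10^{−0.608} yields log [Au3+(aq)] = 0.366, i.e. 2.3 M.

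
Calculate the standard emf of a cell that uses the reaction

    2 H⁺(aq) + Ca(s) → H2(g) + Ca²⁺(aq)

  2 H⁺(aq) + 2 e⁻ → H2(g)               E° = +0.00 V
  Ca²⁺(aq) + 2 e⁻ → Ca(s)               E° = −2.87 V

In the reaction as written, H⁺(aq) is reduced (cathode) and Ca²⁺(aq) is produced by oxidation at the anode.
E°cell = E°(cathode) − E°(anode) = +0.00 − (−2.87) = +2.87 V.

+2.87 V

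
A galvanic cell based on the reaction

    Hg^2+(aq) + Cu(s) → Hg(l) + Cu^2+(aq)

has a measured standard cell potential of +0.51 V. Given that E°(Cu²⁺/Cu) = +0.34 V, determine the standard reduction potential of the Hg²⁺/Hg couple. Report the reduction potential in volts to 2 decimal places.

In the reaction as written the Hg²⁺/Hg couple is reduced (cathode) and Cu²⁺/Cu is oxidized (anode), so E°cell = E°(Hg²⁺/Hg) − E°(Cu²⁺/Cu).
E°(Hg²⁺/Hg) = E°cell + E°(anode) = +0.51 + (+0.34) = +0.85 V.

+0.85 V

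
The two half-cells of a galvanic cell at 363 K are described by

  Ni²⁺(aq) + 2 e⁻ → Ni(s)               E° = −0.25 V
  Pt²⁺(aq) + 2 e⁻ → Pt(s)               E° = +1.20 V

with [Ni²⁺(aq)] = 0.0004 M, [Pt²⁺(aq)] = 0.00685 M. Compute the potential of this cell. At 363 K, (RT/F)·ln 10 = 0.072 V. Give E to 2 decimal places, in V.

Since E°(Pt²⁺/Pt) > E°(Ni²⁺/Ni), Pt²⁺/Pt serves as the cathode.
E°cell = +1.20 − (−0.25) = +1.45 V, with n = 2 electrons transferred.
For the overall reaction Pt²⁺(aq) + Ni(s) → Pt(s) + Ni²⁺(aq), Q = [Ni²⁺(aq)] / [Pt²⁺(aq)] = 0.0584, giving log Q = −1.234.
By the Nernst equation, E = +1.45 − (0.072/2)·(−1.234) = +1.49 V.

+1.49 V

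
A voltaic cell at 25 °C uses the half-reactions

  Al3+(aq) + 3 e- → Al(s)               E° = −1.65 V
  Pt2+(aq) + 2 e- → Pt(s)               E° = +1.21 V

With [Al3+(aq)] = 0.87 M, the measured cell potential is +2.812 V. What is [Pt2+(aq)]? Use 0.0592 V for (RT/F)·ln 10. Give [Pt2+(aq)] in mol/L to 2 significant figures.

With Pt²⁺/Pt at the cathode and Al³⁺/Al at the anode, E°cell = +1.21 − (−1.65) = +2.86 V (n = 6).
From the Nernst equation, log Q = n(E° − E)/0.0592 = 6·(+2.86 − (+2.812))/0.0592 = 4.865.
For 3 Pt2+(aq) + 2 Al(s) → 3 Pt(s) + 2 Al3+(aq), the reaction quotient is Q = [Al3+(aq)]^2 / [Pt2+(aq)]^3.
Isolating [Pt2+(aq)] in Q = 10^{4.865} yields log [Pt2+(aq)] = −1.662, i.e. 0.022 M.

0.022 M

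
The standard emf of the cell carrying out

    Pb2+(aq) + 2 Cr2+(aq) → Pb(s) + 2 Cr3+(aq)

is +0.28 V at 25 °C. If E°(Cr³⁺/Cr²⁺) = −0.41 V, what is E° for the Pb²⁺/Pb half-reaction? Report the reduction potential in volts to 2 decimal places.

In the reaction as written the Pb²⁺/Pb couple is reduced (cathode) and Cr³⁺/Cr²⁺ is oxidized (anode), so E°cell = E°(Pb²⁺/Pb) − E°(Cr³⁺/Cr²⁺).
E°(Pb²⁺/Pb) = E°cell + E°(anode) = +0.28 + (−0.41) = −0.13 V.

−0.13 V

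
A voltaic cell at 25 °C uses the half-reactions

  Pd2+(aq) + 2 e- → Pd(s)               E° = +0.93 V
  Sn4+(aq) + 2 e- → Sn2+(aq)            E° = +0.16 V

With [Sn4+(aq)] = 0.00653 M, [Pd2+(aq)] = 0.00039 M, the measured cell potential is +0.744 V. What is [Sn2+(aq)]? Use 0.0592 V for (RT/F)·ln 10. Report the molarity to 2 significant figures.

2.2 M

The Pd²⁺/Pd couple has the larger reduction potential, so it is the cathode: E°cell = +0.93 − (+0.16) = +0.77 V and n = 2.
Since E = E° − (0.0592/n)·log Q, log Q = n(E° − E)/0.0592 = 0.878.
For Pd2+(aq) + Sn2+(aq) → Pd(s) + Sn4+(aq), the reaction quotient is Q = [Sn4+(aq)] / ([Pd2+(aq)]·[Sn2+(aq)]).
Solving for the unknown gives log [Sn2+(aq)] = 0.346, so [Sn2+(aq)] ≈ 2.2 M.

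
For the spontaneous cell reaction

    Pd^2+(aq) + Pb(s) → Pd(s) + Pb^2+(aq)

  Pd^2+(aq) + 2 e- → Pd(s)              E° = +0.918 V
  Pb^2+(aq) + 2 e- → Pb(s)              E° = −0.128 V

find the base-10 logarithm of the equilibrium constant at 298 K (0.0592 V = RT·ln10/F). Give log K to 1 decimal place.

log K = 35.3

The Pd²⁺/Pd couple is reduced (cathode); E°cell = +0.918 − (−0.128) = +1.046 V with n = 2.
At equilibrium E = 0, so log K = nE°cell / 0.0592 = (2)(+1.046) / 0.0592 = 35.3.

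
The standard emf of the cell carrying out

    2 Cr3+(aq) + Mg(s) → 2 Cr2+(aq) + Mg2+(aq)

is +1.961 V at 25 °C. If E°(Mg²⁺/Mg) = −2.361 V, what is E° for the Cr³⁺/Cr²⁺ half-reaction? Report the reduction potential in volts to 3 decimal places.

−0.400 V

In the reaction as written the Cr³⁺/Cr²⁺ couple is reduced (cathode) and Mg²⁺/Mg is oxidized (anode), so E°cell = E°(Cr³⁺/Cr²⁺) − E°(Mg²⁺/Mg).
E°(Cr³⁺/Cr²⁺) = E°cell + E°(anode) = +1.961 + (−2.361) = −0.400 V.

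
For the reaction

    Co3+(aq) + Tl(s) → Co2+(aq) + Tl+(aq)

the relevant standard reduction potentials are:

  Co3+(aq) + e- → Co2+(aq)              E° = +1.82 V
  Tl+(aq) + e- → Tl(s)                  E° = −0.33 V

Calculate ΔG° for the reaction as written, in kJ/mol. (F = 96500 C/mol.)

−207 kJ/mol

In the reaction as written Co3+(aq) is reduced, so the Co³⁺/Co²⁺ couple is the cathode and Tl⁺/Tl is the anode.
E°cell = +1.82 − (−0.33) = +2.15 V; balancing electrons gives n = 1.
ΔG° = −nFE°cell = −(1)(96500)(+2.15) J/mol = −207 kJ/mol.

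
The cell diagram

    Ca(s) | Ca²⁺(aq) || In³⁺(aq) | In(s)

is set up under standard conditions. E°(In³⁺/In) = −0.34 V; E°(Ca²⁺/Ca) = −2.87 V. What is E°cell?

By convention the left-hand electrode in cell notation is the anode (oxidation) and the right-hand electrode is the cathode (reduction).
E°cell = E°(right) − E°(left) = −0.34 − (−2.87) = +2.53 V.

+2.53 V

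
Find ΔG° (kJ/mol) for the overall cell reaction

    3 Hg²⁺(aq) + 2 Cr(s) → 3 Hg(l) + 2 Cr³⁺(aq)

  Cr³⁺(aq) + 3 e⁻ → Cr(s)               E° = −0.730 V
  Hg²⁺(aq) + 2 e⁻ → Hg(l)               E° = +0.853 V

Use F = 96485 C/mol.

In the reaction as written Hg²⁺(aq) is reduced, so the Hg²⁺/Hg couple is the cathode and Cr³⁺/Cr is the anode.
E°cell = +0.853 − (−0.730) = +1.583 V; balancing electrons gives n = 6.
ΔG° = −nFE°cell = −(6)(96485)(+1.583) J/mol = −916 kJ/mol.

−916 kJ/mol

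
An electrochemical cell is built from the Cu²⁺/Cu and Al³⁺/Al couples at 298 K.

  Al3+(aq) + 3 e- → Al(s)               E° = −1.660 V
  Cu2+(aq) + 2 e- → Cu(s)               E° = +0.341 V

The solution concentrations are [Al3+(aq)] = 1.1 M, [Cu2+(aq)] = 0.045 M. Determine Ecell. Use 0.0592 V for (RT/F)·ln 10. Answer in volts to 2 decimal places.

Since E°(Cu²⁺/Cu) > E°(Al³⁺/Al), Cu²⁺/Cu serves as the cathode.
E°cell = E°cat − E°an = +0.341 − (−1.660) = +2.001 V; n = 6.
The balanced reaction is 3 Cu2+(aq) + 2 Al(s) → 3 Cu(s) + 2 Al3+(aq), so Q = [Al3+(aq)]^2 / [Cu2+(aq)]^3 = 1.33×10^4 and log Q = 4.123.
E = E° − (0.0592/n)·log Q = +2.001 − (0.0592/6)(4.123) = +1.96 V.

+1.96 V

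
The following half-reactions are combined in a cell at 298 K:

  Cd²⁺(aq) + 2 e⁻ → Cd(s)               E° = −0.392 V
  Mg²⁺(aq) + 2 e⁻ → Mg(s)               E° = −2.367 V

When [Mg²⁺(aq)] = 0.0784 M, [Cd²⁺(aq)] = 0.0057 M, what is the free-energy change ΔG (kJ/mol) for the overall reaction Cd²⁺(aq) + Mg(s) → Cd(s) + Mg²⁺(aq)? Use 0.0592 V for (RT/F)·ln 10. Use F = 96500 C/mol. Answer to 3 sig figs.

With Cd²⁺/Cd reduced at the cathode, E°cell = −0.392 − (−2.367) = +1.975 V and n = 2.
Q = [Mg²⁺(aq)] / [Cd²⁺(aq)] = 13.8, so log Q = 1.138 and E = +1.975 − (0.0592/2)(1.138) = +1.9413 V.
Finally ΔG = −nFE = −(2)(96500 C/mol)(+1.9413 V) = −375 kJ/mol.

−375 kJ/mol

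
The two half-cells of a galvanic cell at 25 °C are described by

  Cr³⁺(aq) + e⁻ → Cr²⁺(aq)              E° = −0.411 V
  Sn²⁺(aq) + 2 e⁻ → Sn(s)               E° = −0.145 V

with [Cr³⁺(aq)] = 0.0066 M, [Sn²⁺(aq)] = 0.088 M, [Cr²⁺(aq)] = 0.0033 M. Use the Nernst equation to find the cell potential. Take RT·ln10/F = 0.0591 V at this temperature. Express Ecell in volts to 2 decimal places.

+0.22 V

The Sn²⁺/Sn couple has the more positive E°, so it is the cathode; Cr³⁺/Cr²⁺ is the anode.
The standard potential is −0.145 − (−0.411) = +0.266 V and the balanced reaction transfers n = 2 electrons.
For the overall reaction Sn²⁺(aq) + 2 Cr²⁺(aq) → Sn(s) + 2 Cr³⁺(aq), Q = [Cr³⁺(aq)]^2 / ([Sn²⁺(aq)]·[Cr²⁺(aq)]^2) = 45.5, giving log Q = 1.658.
E = E° − (0.0591/n)·log Q = +0.266 − (0.0591/2)(1.658) = +0.22 V.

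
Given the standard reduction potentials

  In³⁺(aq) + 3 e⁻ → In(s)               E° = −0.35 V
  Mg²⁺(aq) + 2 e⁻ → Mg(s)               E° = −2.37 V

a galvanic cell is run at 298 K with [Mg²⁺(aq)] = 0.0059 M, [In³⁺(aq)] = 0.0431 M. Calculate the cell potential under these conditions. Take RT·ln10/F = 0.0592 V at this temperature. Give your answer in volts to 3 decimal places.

The In³⁺/In couple has the more positive E°, so it is the cathode; Mg²⁺/Mg is the anode.
E°cell = −0.35 − (−2.37) = +2.02 V, with n = 6 electrons transferred.
For the overall reaction 2 In³⁺(aq) + 3 Mg(s) → 2 In(s) + 3 Mg²⁺(aq), Q = [Mg²⁺(aq)]^3 / [In³⁺(aq)]^2 = 0.000111, giving log Q = −3.956.
Applying E = E° − (RT ln10/nF)·log Q gives +2.02 − (0.0592/6)(−3.956) = +2.059 V.

+2.059 V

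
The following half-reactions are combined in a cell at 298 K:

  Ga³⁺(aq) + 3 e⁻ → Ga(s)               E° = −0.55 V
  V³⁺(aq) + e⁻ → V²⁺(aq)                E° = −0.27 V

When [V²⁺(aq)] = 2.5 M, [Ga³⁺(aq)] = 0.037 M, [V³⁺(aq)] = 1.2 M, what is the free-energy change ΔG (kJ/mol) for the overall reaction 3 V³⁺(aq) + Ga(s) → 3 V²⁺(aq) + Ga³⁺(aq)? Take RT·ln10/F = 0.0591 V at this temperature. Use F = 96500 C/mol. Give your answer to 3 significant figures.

The standard cell potential is −0.27 − (−0.55) = +0.28 V, with n = 3 electrons in the balanced equation.
The reaction quotient is ([V²⁺(aq)]^3·[Ga³⁺(aq)]) / [V³⁺(aq)]^3 = 0.335; by Nernst, E = +0.28 − (0.0591/3)(−0.476) = +0.2894 V.
Finally ΔG = −nFE = −(3)(96500 C/mol)(+0.2894 V) = −83.8 kJ/mol.

−83.8 kJ/mol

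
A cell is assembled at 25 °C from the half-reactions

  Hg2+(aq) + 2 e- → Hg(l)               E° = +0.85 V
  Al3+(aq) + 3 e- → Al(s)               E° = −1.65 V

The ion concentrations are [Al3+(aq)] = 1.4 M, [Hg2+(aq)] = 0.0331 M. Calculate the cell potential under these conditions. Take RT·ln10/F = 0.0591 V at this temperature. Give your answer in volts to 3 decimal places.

Since E°(Hg²⁺/Hg) > E°(Al³⁺/Al), Hg²⁺/Hg serves as the cathode.
The standard potential is +0.85 − (−1.65) = +2.50 V and the balanced reaction transfers n = 6 electrons.
For the overall reaction 3 Hg2+(aq) + 2 Al(s) → 3 Hg(l) + 2 Al3+(aq), Q = [Al3+(aq)]^2 / [Hg2+(aq)]^3 = 5.4×10^4, giving log Q = 4.733.
By the Nernst equation, E = +2.50 − (0.0591/6)·(4.733) = +2.453 V.

+2.453 V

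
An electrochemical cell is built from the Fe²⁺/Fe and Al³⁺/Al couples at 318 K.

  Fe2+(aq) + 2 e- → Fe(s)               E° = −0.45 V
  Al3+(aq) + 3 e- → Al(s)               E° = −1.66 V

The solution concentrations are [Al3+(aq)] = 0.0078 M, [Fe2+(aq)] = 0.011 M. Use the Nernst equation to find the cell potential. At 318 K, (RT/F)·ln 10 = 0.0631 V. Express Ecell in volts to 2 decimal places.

The Fe²⁺/Fe couple has the more positive E°, so it is the cathode; Al³⁺/Al is the anode.
E°cell = E°cat − E°an = −0.45 − (−1.66) = +1.21 V; n = 6.
The balanced reaction is 3 Fe2+(aq) + 2 Al(s) → 3 Fe(s) + 2 Al3+(aq), so Q = [Al3+(aq)]^2 / [Fe2+(aq)]^3 = 45.7 and log Q = 1.660.
Applying E = E° − (RT ln10/nF)·log Q gives +1.21 − (0.0631/6)(1.660) = +1.19 V.

+1.19 V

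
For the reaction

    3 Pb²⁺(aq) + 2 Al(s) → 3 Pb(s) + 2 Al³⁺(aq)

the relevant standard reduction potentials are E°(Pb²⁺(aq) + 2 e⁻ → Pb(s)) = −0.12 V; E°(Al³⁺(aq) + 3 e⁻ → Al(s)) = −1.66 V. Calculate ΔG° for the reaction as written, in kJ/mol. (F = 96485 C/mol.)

In the reaction as written Pb²⁺(aq) is reduced, so the Pb²⁺/Pb couple is the cathode and Al³⁺/Al is the anode.
E°cell = −0.12 − (−1.66) = +1.54 V; balancing electrons gives n = 6.
ΔG° = −nFE°cell = −(6)(96485)(+1.54) J/mol = −892 kJ/mol.

−892 kJ/mol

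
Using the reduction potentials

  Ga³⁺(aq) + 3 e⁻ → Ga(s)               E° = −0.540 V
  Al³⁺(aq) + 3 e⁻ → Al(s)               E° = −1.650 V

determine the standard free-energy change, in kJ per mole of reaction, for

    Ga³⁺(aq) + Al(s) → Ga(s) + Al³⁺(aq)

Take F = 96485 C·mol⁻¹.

In the reaction as written Ga³⁺(aq) is reduced, so the Ga³⁺/Ga couple is the cathode and Al³⁺/Al is the anode.
E°cell = −0.540 − (−1.650) = +1.110 V; balancing electrons gives n = 3.
ΔG° = −nFE°cell = −(3)(96485)(+1.110) J/mol = −321 kJ/mol.

−321 kJ/mol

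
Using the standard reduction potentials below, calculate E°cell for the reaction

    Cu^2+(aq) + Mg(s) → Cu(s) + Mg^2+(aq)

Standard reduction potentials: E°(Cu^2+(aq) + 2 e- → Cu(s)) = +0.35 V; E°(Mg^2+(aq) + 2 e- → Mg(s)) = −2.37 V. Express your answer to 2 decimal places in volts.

+2.72 V

Cu^2+(aq) gains electrons, so the Cu²⁺/Cu couple is the cathode; the Mg²⁺/Mg couple is the anode.
E°cell = E°(cathode) − E°(anode) = +0.35 − (−2.37) = +2.72 V.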